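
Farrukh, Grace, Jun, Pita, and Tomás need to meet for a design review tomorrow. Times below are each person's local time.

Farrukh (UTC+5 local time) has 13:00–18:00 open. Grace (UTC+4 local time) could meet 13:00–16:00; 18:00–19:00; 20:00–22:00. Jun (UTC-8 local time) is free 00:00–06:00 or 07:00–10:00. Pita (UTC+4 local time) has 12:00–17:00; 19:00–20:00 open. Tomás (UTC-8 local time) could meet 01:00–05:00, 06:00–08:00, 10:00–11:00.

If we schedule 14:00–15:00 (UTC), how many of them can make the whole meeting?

Farrukh in UTC: 08:00-13:00 (subtract 5h to convert from UTC+5).
Grace in UTC: 09:00-12:00, 14:00-15:00, 16:00-18:00 (subtract 4h to convert from UTC+4).
Jun in UTC: 08:00-14:00, 15:00-18:00 (add 8h to convert from UTC-8).
Pita in UTC: 08:00-13:00, 15:00-16:00 (subtract 4h to convert from UTC+4).
Tomás in UTC: 09:00-13:00, 14:00-16:00, 18:00-19:00 (add 8h to convert from UTC-8).
Grace and Tomás can make the full 14:00-15:00 slot — that's 2.

2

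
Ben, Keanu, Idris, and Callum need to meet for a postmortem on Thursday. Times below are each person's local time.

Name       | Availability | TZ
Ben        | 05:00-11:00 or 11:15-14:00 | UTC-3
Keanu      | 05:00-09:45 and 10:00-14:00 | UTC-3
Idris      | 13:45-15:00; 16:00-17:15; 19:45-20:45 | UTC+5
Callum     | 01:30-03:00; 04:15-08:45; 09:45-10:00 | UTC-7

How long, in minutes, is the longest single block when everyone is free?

Ben in UTC: 08:00-14:00, 14:15-17:00 (add 3h to convert from UTC-3).
Keanu in UTC: 08:00-12:45, 13:00-17:00 (add 3h to convert from UTC-3).
Idris in UTC: 08:45-10:00, 11:00-12:15, 14:45-15:45 (subtract 5h to convert from UTC+5).
Callum in UTC: 08:30-10:00, 11:15-15:45, 16:45-17:00 (add 7h to convert from UTC-7).
Ben ∩ Keanu: 08:00-12:45, 13:00-14:00, 14:15-17:00.
Ben ∩ Keanu ∩ Idris: 08:45-10:00, 11:00-12:15, 14:45-15:45.
Ben ∩ Keanu ∩ Idris ∩ Callum: 08:45-10:00, 11:15-12:15, 14:45-15:45.
So the common availability across everyone is 08:45-10:00, 11:15-12:15, 14:45-15:45.
The longest is 08:45-10:00 at 75 minutes.

75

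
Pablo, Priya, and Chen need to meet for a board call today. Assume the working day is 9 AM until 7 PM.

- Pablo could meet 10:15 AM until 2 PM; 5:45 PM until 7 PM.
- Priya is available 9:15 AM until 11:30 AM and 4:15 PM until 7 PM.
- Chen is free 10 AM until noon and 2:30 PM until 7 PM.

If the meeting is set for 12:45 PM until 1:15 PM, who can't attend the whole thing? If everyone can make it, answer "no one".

Chen, Priya

Pablo: free for 12:45-13:15. Priya: not fully free for 12:45-13:15. Chen: not fully free for 12:45-13:15.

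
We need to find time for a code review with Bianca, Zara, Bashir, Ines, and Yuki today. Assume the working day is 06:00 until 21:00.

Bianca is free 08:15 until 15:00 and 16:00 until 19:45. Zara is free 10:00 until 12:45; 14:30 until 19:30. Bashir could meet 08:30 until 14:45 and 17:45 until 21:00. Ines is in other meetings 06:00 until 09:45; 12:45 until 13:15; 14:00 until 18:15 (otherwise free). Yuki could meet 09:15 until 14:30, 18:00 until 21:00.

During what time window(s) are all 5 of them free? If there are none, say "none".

10:00-12:45, 18:15-19:30

Bianca free: 08:15-15:00, 16:00-19:45.
Zara free: 10:00-12:45, 14:30-19:30.
Bashir free: 08:30-14:45, 17:45-21:00.
Ines free: 09:45-12:45, 13:15-14:00, 18:15-21:00 (invert busy blocks within the working day).
Yuki free: 09:15-14:30, 18:00-21:00.
Bianca ∩ Zara: 10:00-12:45, 14:30-15:00, 16:00-19:30.
Bianca ∩ Zara ∩ Bashir: 10:00-12:45, 14:30-14:45, 17:45-19:30.
Bianca ∩ Zara ∩ Bashir ∩ Ines: 10:00-12:45, 18:15-19:30.
Bianca ∩ Zara ∩ Bashir ∩ Ines ∩ Yuki: 10:00-12:45, 18:15-19:30.
Those are the intersection windows.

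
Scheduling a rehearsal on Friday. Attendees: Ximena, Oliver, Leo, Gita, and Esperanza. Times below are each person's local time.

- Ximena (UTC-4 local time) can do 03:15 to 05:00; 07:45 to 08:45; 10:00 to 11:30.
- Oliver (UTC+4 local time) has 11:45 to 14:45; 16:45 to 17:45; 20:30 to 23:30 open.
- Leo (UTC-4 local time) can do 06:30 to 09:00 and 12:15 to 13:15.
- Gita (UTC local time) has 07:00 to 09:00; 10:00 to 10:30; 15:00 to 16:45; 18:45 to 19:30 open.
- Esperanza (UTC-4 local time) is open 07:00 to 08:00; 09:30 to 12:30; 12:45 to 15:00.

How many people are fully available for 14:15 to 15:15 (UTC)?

Ximena in UTC: 07:15-09:00, 11:45-12:45, 14:00-15:30 (add 4h to convert from UTC-4).
Oliver in UTC: 07:45-10:45, 12:45-13:45, 16:30-19:30 (subtract 4h to convert from UTC+4).
Leo in UTC: 10:30-13:00, 16:15-17:15 (add 4h to convert from UTC-4).
Gita in UTC: 07:00-09:00, 10:00-10:30, 15:00-16:45, 18:45-19:30.
Esperanza in UTC: 11:00-12:00, 13:30-16:30, 16:45-19:00 (add 4h to convert from UTC-4).
Ximena and Esperanza can make the full 14:15-15:15 slot — that's 2.

2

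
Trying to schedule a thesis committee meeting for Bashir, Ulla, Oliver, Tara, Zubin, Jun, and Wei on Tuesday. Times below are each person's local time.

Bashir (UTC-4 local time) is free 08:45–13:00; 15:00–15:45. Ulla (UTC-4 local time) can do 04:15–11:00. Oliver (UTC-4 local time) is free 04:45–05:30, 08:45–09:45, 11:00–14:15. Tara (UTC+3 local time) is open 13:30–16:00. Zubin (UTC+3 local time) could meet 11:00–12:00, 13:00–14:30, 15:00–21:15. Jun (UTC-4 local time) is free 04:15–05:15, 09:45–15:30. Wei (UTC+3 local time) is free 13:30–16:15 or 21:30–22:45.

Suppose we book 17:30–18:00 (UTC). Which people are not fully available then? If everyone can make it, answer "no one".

Bashir, Tara, Ulla, Wei

Bashir in UTC: 12:45-17:00, 19:00-19:45 (add 4h to convert from UTC-4).
Ulla in UTC: 08:15-15:00 (add 4h to convert from UTC-4).
Oliver in UTC: 08:45-09:30, 12:45-13:45, 15:00-18:15 (add 4h to convert from UTC-4).
Tara in UTC: 10:30-13:00 (subtract 3h to convert from UTC+3).
Zubin in UTC: 08:00-09:00, 10:00-11:30, 12:00-18:15 (subtract 3h to convert from UTC+3).
Jun in UTC: 08:15-09:15, 13:45-19:30 (add 4h to convert from UTC-4).
Wei in UTC: 10:30-13:15, 18:30-19:45 (subtract 3h to convert from UTC+3).
Bashir: not fully free for 17:30-18:00. Ulla: not fully free for 17:30-18:00. Oliver: free for 17:30-18:00. Tara: not fully free for 17:30-18:00. Zubin: free for 17:30-18:00. Jun: free for 17:30-18:00. Wei: not fully free for 17:30-18:00.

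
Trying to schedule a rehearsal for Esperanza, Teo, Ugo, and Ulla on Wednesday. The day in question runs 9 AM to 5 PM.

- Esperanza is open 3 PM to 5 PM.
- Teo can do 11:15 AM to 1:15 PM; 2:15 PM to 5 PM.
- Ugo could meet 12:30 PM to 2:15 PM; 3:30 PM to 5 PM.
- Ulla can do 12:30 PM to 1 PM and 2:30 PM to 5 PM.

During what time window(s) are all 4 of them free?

15:30-17:00

Esperanza ∩ Teo: 15:00-17:00.
Esperanza ∩ Teo ∩ Ugo: 15:30-17:00.
Esperanza ∩ Teo ∩ Ugo ∩ Ulla: 15:30-17:00.
Those are the intersection windows.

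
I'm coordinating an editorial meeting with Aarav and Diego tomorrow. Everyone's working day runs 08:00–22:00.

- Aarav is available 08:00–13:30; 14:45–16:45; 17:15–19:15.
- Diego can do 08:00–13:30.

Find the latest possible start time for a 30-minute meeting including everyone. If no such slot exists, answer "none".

13:00

Aarav ∩ Diego: 08:00-13:30.
The last common window of at least 30 minutes is 08:00-13:30; a 30-minute meeting can start as late as 13:00 and still end by 13:30.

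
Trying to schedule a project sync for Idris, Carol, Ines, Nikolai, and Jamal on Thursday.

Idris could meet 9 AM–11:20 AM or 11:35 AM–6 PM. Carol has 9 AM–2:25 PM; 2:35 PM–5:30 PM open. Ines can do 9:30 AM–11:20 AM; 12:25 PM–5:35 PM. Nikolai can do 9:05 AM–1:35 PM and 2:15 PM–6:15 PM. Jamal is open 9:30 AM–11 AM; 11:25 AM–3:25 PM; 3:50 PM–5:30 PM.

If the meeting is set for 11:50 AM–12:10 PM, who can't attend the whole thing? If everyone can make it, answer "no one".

Ines

Idris: free for 11:50-12:10. Carol: free for 11:50-12:10. Ines: not fully free for 11:50-12:10. Nikolai: free for 11:50-12:10. Jamal: free for 11:50-12:10.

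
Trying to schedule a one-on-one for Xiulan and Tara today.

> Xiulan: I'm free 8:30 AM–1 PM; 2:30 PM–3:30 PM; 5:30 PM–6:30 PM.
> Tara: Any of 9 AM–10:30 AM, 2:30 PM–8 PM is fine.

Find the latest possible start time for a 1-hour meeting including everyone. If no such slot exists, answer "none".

Xiulan ∩ Tara: 09:00-10:30, 14:30-15:30, 17:30-18:30.
The last common window of at least 60 minutes is 17:30-18:30; a 60-minute meeting can start as late as 17:30 and still end by 18:30.

17:30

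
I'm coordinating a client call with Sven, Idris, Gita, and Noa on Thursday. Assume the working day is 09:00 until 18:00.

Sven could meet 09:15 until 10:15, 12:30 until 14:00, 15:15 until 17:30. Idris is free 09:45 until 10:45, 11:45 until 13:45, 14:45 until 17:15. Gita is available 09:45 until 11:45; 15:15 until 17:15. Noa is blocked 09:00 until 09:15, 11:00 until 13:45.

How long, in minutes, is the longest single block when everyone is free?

Sven free: 09:15-10:15, 12:30-14:00, 15:15-17:30.
Idris free: 09:45-10:45, 11:45-13:45, 14:45-17:15.
Gita free: 09:45-11:45, 15:15-17:15.
Noa free: 09:15-11:00, 13:45-18:00 (invert busy blocks within the working day).
Sven ∩ Idris: 09:45-10:15, 12:30-13:45, 15:15-17:15.
Sven ∩ Idris ∩ Gita: 09:45-10:15, 15:15-17:15.
Sven ∩ Idris ∩ Gita ∩ Noa: 09:45-10:15, 15:15-17:15.
The longest is 15:15-17:15 at 120 minutes.

120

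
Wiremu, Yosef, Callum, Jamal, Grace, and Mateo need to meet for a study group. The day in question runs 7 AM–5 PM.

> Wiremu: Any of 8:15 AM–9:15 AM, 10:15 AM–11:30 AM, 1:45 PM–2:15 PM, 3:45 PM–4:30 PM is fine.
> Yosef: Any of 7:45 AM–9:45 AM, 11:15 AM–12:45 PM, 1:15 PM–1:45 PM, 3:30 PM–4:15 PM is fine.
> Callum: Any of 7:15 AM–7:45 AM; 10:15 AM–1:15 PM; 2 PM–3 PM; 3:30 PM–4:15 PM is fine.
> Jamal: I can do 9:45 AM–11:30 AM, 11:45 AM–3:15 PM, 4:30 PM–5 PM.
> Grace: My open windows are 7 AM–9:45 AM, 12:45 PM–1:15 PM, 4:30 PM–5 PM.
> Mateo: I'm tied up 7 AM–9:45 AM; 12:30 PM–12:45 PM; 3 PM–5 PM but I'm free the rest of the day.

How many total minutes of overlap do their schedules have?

Wiremu free: 08:15-09:15, 10:15-11:30, 13:45-14:15, 15:45-16:30.
Yosef free: 07:45-09:45, 11:15-12:45, 13:15-13:45, 15:30-16:15.
Callum free: 07:15-07:45, 10:15-13:15, 14:00-15:00, 15:30-16:15.
Jamal free: 09:45-11:30, 11:45-15:15, 16:30-17:00.
Grace free: 07:00-09:45, 12:45-13:15, 16:30-17:00.
Mateo free: 09:45-12:30, 12:45-15:00 (invert busy blocks within the working day).
Wiremu ∩ Yosef: 08:15-09:15, 11:15-11:30, 15:45-16:15.
Wiremu ∩ Yosef ∩ Callum: 11:15-11:30, 15:45-16:15.
Wiremu ∩ Yosef ∩ Callum ∩ Jamal: 11:15-11:30.
Wiremu ∩ Yosef ∩ Callum ∩ Jamal ∩ Grace: ∅.
Wiremu ∩ Yosef ∩ Callum ∩ Jamal ∩ Grace ∩ Mateo: ∅.
There is no time when everyone is free.
There is no common window, so the total is 0 minutes.

0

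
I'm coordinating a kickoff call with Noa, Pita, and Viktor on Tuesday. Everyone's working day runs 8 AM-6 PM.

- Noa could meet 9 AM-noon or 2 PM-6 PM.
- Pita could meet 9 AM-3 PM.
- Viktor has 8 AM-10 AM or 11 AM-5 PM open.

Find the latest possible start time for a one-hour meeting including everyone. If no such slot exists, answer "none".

Noa ∩ Pita: 09:00-12:00, 14:00-15:00.
Noa ∩ Pita ∩ Viktor: 09:00-10:00, 11:00-12:00, 14:00-15:00.
Those are the intersection windows.
The last common window of at least 60 minutes is 14:00-15:00; a 60-minute meeting can start as late as 14:00 and still end by 15:00.

14:00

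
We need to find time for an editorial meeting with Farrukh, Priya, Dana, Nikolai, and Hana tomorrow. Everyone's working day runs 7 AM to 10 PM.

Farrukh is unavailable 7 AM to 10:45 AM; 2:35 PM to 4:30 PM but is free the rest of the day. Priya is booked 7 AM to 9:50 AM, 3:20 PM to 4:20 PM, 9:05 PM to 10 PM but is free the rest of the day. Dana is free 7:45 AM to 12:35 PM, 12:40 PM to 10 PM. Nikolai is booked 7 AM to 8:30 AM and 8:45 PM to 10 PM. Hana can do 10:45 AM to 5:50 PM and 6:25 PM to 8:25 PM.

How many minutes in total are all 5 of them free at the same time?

Farrukh free: 10:45-14:35, 16:30-22:00 (invert busy blocks within the working day).
Priya free: 09:50-15:20, 16:20-21:05 (invert busy blocks within the working day).
Dana free: 07:45-12:35, 12:40-22:00.
Nikolai free: 08:30-20:45 (invert busy blocks within the working day).
Hana free: 10:45-17:50, 18:25-20:25.
Farrukh ∩ Priya: 10:45-14:35, 16:30-21:05.
Farrukh ∩ Priya ∩ Dana: 10:45-12:35, 12:40-14:35, 16:30-21:05.
Farrukh ∩ Priya ∩ Dana ∩ Nikolai: 10:45-12:35, 12:40-14:35, 16:30-20:45.
Farrukh ∩ Priya ∩ Dana ∩ Nikolai ∩ Hana: 10:45-12:35, 12:40-14:35, 16:30-17:50, 18:25-20:25.
So the common availability across everyone is 10:45-12:35, 12:40-14:35, 16:30-17:50, 18:25-20:25.
Summing the common windows: 110 + 115 + 80 + 120 = 425 minutes.

425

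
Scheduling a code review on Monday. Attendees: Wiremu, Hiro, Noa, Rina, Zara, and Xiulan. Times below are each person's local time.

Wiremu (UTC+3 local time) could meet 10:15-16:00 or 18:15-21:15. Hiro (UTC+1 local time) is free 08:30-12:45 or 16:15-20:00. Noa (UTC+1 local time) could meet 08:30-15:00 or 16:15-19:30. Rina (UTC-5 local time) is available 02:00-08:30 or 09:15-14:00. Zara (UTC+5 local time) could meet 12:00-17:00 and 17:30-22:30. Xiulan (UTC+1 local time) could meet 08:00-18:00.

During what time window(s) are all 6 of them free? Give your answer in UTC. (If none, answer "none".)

Wiremu in UTC: 07:15-13:00, 15:15-18:15 (subtract 3h to convert from UTC+3).
Hiro in UTC: 07:30-11:45, 15:15-19:00 (subtract 1h to convert from UTC+1).
Noa in UTC: 07:30-14:00, 15:15-18:30 (subtract 1h to convert from UTC+1).
Rina in UTC: 07:00-13:30, 14:15-19:00 (add 5h to convert from UTC-5).
Zara in UTC: 07:00-12:00, 12:30-17:30 (subtract 5h to convert from UTC+5).
Xiulan in UTC: 07:00-17:00 (subtract 1h to convert from UTC+1).
Wiremu ∩ Hiro: 07:30-11:45, 15:15-18:15.
Wiremu ∩ Hiro ∩ Noa: 07:30-11:45, 15:15-18:15.
Wiremu ∩ Hiro ∩ Noa ∩ Rina: 07:30-11:45, 15:15-18:15.
Wiremu ∩ Hiro ∩ Noa ∩ Rina ∩ Zara: 07:30-11:45, 15:15-17:30.
Wiremu ∩ Hiro ∩ Noa ∩ Rina ∩ Zara ∩ Xiulan: 07:30-11:45, 15:15-17:00.

07:30-11:45, 15:15-17:00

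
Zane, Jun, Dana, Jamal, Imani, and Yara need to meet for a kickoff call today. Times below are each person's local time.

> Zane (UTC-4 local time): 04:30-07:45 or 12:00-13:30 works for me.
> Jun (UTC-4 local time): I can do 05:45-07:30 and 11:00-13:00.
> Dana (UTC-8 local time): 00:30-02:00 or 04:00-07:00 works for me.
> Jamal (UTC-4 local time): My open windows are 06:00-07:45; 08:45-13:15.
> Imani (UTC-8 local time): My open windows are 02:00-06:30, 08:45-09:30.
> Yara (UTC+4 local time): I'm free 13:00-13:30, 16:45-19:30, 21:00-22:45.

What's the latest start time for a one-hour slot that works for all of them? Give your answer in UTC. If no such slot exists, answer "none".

Zane in UTC: 08:30-11:45, 16:00-17:30 (add 4h to convert from UTC-4).
Jun in UTC: 09:45-11:30, 15:00-17:00 (add 4h to convert from UTC-4).
Dana in UTC: 08:30-10:00, 12:00-15:00 (add 8h to convert from UTC-8).
Jamal in UTC: 10:00-11:45, 12:45-17:15 (add 4h to convert from UTC-4).
Imani in UTC: 10:00-14:30, 16:45-17:30 (add 8h to convert from UTC-8).
Yara in UTC: 09:00-09:30, 12:45-15:30, 17:00-18:45 (subtract 4h to convert from UTC+4).
Zane ∩ Jun: 09:45-11:30, 16:00-17:00.
Zane ∩ Jun ∩ Dana: 09:45-10:00.
Zane ∩ Jun ∩ Dana ∩ Jamal: ∅.
Zane ∩ Jun ∩ Dana ∩ Jamal ∩ Imani: ∅.
Zane ∩ Jun ∩ Dana ∩ Jamal ∩ Imani ∩ Yara: ∅.
There is no time when everyone is free.
No common window is at least 60 minutes long.

none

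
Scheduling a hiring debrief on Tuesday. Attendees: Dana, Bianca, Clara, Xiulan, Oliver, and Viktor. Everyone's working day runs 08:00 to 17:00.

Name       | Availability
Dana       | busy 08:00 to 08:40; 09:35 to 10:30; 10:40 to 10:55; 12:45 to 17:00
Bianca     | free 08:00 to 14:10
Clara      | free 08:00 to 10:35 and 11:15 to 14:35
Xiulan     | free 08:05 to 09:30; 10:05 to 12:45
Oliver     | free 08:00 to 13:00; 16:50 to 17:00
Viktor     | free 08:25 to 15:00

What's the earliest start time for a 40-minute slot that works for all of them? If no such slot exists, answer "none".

08:40

Dana free: 08:40-09:35, 10:30-10:40, 10:55-12:45 (invert busy blocks within the working day).
Bianca free: 08:00-14:10.
Clara free: 08:00-10:35, 11:15-14:35.
Xiulan free: 08:05-09:30, 10:05-12:45.
Oliver free: 08:00-13:00, 16:50-17:00.
Viktor free: 08:25-15:00.
Dana ∩ Bianca: 08:40-09:35, 10:30-10:40, 10:55-12:45.
Dana ∩ Bianca ∩ Clara: 08:40-09:35, 10:30-10:35, 11:15-12:45.
Dana ∩ Bianca ∩ Clara ∩ Xiulan: 08:40-09:30, 10:30-10:35, 11:15-12:45.
Dana ∩ Bianca ∩ Clara ∩ Xiulan ∩ Oliver: 08:40-09:30, 10:30-10:35, 11:15-12:45.
Dana ∩ Bianca ∩ Clara ∩ Xiulan ∩ Oliver ∩ Viktor: 08:40-09:30, 10:30-10:35, 11:15-12:45.
Those are the intersection windows.
The first common window of at least 40 minutes is 08:40-09:30, so the earliest start is 08:40.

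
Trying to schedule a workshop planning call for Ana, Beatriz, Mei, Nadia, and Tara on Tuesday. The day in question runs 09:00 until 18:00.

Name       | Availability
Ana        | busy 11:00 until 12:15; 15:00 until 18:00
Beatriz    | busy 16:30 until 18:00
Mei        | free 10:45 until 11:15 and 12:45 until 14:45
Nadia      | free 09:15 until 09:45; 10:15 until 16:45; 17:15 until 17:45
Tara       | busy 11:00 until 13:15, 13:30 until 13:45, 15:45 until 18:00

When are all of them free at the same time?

Ana free: 09:00-11:00, 12:15-15:00 (invert busy blocks within the working day).
Beatriz free: 09:00-16:30 (invert busy blocks within the working day).
Mei free: 10:45-11:15, 12:45-14:45.
Nadia free: 09:15-09:45, 10:15-16:45, 17:15-17:45.
Tara free: 09:00-11:00, 13:15-13:30, 13:45-15:45 (invert busy blocks within the working day).
Ana ∩ Beatriz: 09:00-11:00, 12:15-15:00.
Ana ∩ Beatriz ∩ Mei: 10:45-11:00, 12:45-14:45.
Ana ∩ Beatriz ∩ Mei ∩ Nadia: 10:45-11:00, 12:45-14:45.
Ana ∩ Beatriz ∩ Mei ∩ Nadia ∩ Tara: 10:45-11:00, 13:15-13:30, 13:45-14:45.

10:45-11:00, 13:15-13:30, 13:45-14:45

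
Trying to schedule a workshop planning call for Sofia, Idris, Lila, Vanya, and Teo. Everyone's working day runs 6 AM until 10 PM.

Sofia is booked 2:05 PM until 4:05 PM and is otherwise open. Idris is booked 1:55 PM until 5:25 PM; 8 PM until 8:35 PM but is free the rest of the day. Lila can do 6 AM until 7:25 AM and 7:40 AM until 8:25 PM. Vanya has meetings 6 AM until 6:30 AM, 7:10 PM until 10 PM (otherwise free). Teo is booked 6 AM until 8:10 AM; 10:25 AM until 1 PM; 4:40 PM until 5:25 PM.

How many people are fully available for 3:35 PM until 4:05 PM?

Sofia free: 06:00-14:05, 16:05-22:00 (invert busy blocks within the working day).
Idris free: 06:00-13:55, 17:25-20:00, 20:35-22:00 (invert busy blocks within the working day).
Lila free: 06:00-07:25, 07:40-20:25.
Vanya free: 06:30-19:10 (invert busy blocks within the working day).
Teo free: 08:10-10:25, 13:00-16:40, 17:25-22:00 (invert busy blocks within the working day).
Lila, Vanya, and Teo can make the full 15:35-16:05 slot — that's 3.

3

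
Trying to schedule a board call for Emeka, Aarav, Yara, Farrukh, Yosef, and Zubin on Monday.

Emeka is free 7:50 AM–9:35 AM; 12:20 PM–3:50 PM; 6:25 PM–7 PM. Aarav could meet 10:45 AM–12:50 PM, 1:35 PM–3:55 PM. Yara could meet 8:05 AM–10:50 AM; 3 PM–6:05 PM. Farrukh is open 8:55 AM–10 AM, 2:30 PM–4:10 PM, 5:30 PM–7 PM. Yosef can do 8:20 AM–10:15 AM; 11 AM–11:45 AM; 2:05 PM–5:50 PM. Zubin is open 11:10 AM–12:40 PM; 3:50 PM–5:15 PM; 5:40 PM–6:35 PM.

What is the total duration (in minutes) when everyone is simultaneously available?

0

Emeka ∩ Aarav: 12:20-12:50, 13:35-15:50.
Emeka ∩ Aarav ∩ Yara: 15:00-15:50.
Emeka ∩ Aarav ∩ Yara ∩ Farrukh: 15:00-15:50.
Emeka ∩ Aarav ∩ Yara ∩ Farrukh ∩ Yosef: 15:00-15:50.
Emeka ∩ Aarav ∩ Yara ∩ Farrukh ∩ Yosef ∩ Zubin: ∅.
There is no time when everyone is free.
There is no common window, so the total is 0 minutes.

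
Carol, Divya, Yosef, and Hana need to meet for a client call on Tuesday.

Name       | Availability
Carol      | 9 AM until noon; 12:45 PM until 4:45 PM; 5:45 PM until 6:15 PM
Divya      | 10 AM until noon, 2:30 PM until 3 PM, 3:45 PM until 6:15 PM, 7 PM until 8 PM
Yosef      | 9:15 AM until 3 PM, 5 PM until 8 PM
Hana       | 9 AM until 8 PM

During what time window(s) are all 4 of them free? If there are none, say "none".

10:00-12:00, 14:30-15:00, 17:45-18:15

Carol ∩ Divya: 10:00-12:00, 14:30-15:00, 15:45-16:45, 17:45-18:15.
Carol ∩ Divya ∩ Yosef: 10:00-12:00, 14:30-15:00, 17:45-18:15.
Carol ∩ Divya ∩ Yosef ∩ Hana: 10:00-12:00, 14:30-15:00, 17:45-18:15.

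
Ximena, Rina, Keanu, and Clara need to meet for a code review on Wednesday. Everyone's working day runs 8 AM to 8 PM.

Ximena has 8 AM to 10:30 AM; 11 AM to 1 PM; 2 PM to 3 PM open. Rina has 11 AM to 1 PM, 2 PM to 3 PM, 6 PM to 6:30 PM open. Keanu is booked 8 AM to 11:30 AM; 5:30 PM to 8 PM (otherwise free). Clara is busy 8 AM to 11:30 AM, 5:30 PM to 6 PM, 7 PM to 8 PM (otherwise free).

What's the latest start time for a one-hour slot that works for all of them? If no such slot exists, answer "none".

14:00

Ximena free: 08:00-10:30, 11:00-13:00, 14:00-15:00.
Rina free: 11:00-13:00, 14:00-15:00, 18:00-18:30.
Keanu free: 11:30-17:30 (invert busy blocks within the working day).
Clara free: 11:30-17:30, 18:00-19:00 (invert busy blocks within the working day).
Ximena ∩ Rina: 11:00-13:00, 14:00-15:00.
Ximena ∩ Rina ∩ Keanu: 11:30-13:00, 14:00-15:00.
Ximena ∩ Rina ∩ Keanu ∩ Clara: 11:30-13:00, 14:00-15:00.
The last common window of at least 60 minutes is 14:00-15:00; a 60-minute meeting can start as late as 14:00 and still end by 15:00.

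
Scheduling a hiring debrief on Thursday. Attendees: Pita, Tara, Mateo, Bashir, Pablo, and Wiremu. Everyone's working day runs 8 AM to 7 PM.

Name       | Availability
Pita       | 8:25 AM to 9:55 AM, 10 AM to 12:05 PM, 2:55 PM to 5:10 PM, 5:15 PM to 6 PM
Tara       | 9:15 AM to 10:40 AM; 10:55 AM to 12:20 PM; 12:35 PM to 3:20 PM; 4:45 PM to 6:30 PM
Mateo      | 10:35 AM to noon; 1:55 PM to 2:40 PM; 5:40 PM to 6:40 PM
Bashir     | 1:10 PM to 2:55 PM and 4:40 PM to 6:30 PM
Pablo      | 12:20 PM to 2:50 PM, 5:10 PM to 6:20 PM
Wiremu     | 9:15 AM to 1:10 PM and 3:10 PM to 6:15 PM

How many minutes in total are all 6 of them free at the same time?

20

Pita ∩ Tara: 09:15-09:55, 10:00-10:40, 10:55-12:05, 14:55-15:20, 16:45-17:10, 17:15-18:00.
Pita ∩ Tara ∩ Mateo: 10:35-10:40, 10:55-12:00, 17:40-18:00.
Pita ∩ Tara ∩ Mateo ∩ Bashir: 17:40-18:00.
Pita ∩ Tara ∩ Mateo ∩ Bashir ∩ Pablo: 17:40-18:00.
Pita ∩ Tara ∩ Mateo ∩ Bashir ∩ Pablo ∩ Wiremu: 17:40-18:00.
That's a single block of 20 minutes.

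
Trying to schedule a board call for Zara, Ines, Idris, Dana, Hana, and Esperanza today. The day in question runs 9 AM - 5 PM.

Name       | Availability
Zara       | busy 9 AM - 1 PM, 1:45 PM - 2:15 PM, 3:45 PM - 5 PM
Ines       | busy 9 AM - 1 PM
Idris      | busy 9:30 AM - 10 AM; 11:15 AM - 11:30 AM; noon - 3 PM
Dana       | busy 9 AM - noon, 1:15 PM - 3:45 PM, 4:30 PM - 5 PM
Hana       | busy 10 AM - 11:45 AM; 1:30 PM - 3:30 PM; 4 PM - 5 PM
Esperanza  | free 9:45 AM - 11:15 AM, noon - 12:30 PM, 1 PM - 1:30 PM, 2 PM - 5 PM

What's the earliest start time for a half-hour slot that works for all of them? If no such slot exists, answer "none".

Zara free: 13:00-13:45, 14:15-15:45 (invert busy blocks within the working day).
Ines free: 13:00-17:00 (invert busy blocks within the working day).
Idris free: 09:00-09:30, 10:00-11:15, 11:30-12:00, 15:00-17:00 (invert busy blocks within the working day).
Dana free: 12:00-13:15, 15:45-16:30 (invert busy blocks within the working day).
Hana free: 09:00-10:00, 11:45-13:30, 15:30-16:00 (invert busy blocks within the working day).
Esperanza free: 09:45-11:15, 12:00-12:30, 13:00-13:30, 14:00-17:00.
Zara ∩ Ines: 13:00-13:45, 14:15-15:45.
Zara ∩ Ines ∩ Idris: 15:00-15:45.
Zara ∩ Ines ∩ Idris ∩ Dana: ∅.
Zara ∩ Ines ∩ Idris ∩ Dana ∩ Hana: ∅.
Zara ∩ Ines ∩ Idris ∩ Dana ∩ Hana ∩ Esperanza: ∅.
There is no time when everyone is free.
No common window is at least 30 minutes long.

none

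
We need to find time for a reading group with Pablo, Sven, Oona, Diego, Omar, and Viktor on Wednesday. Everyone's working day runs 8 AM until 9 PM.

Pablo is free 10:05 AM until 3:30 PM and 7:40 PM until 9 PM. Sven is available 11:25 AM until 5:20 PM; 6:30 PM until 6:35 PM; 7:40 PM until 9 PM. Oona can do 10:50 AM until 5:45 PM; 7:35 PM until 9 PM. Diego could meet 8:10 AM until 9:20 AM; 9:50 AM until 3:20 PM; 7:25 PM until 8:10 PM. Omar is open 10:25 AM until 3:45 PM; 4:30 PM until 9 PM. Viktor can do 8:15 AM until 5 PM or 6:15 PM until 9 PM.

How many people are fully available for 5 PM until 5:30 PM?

2

Oona and Omar can make the full 17:00-17:30 slot — that's 2.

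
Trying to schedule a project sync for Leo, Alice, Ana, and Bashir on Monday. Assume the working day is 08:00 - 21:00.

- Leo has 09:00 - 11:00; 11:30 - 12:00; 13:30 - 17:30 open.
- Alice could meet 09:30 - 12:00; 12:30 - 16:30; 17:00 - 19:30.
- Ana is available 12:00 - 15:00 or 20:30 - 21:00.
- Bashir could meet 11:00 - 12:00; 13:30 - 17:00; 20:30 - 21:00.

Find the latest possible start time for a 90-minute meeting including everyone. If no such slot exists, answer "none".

13:30

Leo ∩ Alice: 09:30-11:00, 11:30-12:00, 13:30-16:30, 17:00-17:30.
Leo ∩ Alice ∩ Ana: 13:30-15:00.
Leo ∩ Alice ∩ Ana ∩ Bashir: 13:30-15:00.
Those are the intersection windows.
The last common window of at least 90 minutes is 13:30-15:00; a 90-minute meeting can start as late as 13:30 and still end by 15:00.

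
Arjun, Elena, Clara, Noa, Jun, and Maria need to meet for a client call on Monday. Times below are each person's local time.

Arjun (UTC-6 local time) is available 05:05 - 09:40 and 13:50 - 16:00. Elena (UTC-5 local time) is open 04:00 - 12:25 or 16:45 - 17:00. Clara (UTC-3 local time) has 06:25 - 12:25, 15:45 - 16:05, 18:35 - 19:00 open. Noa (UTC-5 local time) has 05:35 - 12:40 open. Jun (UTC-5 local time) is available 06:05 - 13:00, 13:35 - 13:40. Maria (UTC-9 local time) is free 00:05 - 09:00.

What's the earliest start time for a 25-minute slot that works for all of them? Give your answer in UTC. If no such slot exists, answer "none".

11:05

Arjun in UTC: 11:05-15:40, 19:50-22:00 (add 6h to convert from UTC-6).
Elena in UTC: 09:00-17:25, 21:45-22:00 (add 5h to convert from UTC-5).
Clara in UTC: 09:25-15:25, 18:45-19:05, 21:35-22:00 (add 3h to convert from UTC-3).
Noa in UTC: 10:35-17:40 (add 5h to convert from UTC-5).
Jun in UTC: 11:05-18:00, 18:35-18:40 (add 5h to convert from UTC-5).
Maria in UTC: 09:05-18:00 (add 9h to convert from UTC-9).
Arjun ∩ Elena: 11:05-15:40, 21:45-22:00.
Arjun ∩ Elena ∩ Clara: 11:05-15:25, 21:45-22:00.
Arjun ∩ Elena ∩ Clara ∩ Noa: 11:05-15:25.
Arjun ∩ Elena ∩ Clara ∩ Noa ∩ Jun: 11:05-15:25.
Arjun ∩ Elena ∩ Clara ∩ Noa ∩ Jun ∩ Maria: 11:05-15:25.
So the common availability across everyone is 11:05-15:25.
The first common window of at least 25 minutes is 11:05-15:25, so the earliest start is 11:05.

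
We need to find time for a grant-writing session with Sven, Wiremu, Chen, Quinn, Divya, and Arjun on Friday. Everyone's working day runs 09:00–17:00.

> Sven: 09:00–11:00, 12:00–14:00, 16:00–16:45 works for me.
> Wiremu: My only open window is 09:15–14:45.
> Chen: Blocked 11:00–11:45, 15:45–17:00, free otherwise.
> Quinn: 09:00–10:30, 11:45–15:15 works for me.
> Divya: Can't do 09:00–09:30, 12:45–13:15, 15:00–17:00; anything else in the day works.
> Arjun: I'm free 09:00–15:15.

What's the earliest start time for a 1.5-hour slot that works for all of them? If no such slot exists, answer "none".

Sven free: 09:00-11:00, 12:00-14:00, 16:00-16:45.
Wiremu free: 09:15-14:45.
Chen free: 09:00-11:00, 11:45-15:45 (invert busy blocks within the working day).
Quinn free: 09:00-10:30, 11:45-15:15.
Divya free: 09:30-12:45, 13:15-15:00 (invert busy blocks within the working day).
Arjun free: 09:00-15:15.
Sven ∩ Wiremu: 09:15-11:00, 12:00-14:00.
Sven ∩ Wiremu ∩ Chen: 09:15-11:00, 12:00-14:00.
Sven ∩ Wiremu ∩ Chen ∩ Quinn: 09:15-10:30, 12:00-14:00.
Sven ∩ Wiremu ∩ Chen ∩ Quinn ∩ Divya: 09:30-10:30, 12:00-12:45, 13:15-14:00.
Sven ∩ Wiremu ∩ Chen ∩ Quinn ∩ Divya ∩ Arjun: 09:30-10:30, 12:00-12:45, 13:15-14:00.
So the common availability across everyone is 09:30-10:30, 12:00-12:45, 13:15-14:00.
No common window is at least 90 minutes long.

none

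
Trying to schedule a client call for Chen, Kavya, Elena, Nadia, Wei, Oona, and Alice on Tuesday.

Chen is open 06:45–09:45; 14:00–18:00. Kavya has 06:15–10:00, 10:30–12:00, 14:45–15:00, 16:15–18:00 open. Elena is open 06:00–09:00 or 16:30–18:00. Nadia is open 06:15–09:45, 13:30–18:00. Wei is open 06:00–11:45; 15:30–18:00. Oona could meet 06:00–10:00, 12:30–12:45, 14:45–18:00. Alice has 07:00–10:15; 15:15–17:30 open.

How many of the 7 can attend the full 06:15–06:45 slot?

Kavya, Elena, Nadia, Wei, and Oona can make the full 06:15-06:45 slot — that's 5.

5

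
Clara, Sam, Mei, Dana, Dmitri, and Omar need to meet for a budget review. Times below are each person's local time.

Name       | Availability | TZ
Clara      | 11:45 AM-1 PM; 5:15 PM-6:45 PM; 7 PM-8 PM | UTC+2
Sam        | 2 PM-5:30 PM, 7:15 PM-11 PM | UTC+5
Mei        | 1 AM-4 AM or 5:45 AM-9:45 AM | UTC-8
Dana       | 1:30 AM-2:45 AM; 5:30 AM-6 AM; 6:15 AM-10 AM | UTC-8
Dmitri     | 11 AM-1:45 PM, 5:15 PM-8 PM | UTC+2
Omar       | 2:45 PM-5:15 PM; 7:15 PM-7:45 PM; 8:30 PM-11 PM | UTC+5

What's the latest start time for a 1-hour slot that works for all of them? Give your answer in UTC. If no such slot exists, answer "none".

15:45

Clara in UTC: 09:45-11:00, 15:15-16:45, 17:00-18:00 (subtract 2h to convert from UTC+2).
Sam in UTC: 09:00-12:30, 14:15-18:00 (subtract 5h to convert from UTC+5).
Mei in UTC: 09:00-12:00, 13:45-17:45 (add 8h to convert from UTC-8).
Dana in UTC: 09:30-10:45, 13:30-14:00, 14:15-18:00 (add 8h to convert from UTC-8).
Dmitri in UTC: 09:00-11:45, 15:15-18:00 (subtract 2h to convert from UTC+2).
Omar in UTC: 09:45-12:15, 14:15-14:45, 15:30-18:00 (subtract 5h to convert from UTC+5).
Clara ∩ Sam: 09:45-11:00, 15:15-16:45, 17:00-18:00.
Clara ∩ Sam ∩ Mei: 09:45-11:00, 15:15-16:45, 17:00-17:45.
Clara ∩ Sam ∩ Mei ∩ Dana: 09:45-10:45, 15:15-16:45, 17:00-17:45.
Clara ∩ Sam ∩ Mei ∩ Dana ∩ Dmitri: 09:45-10:45, 15:15-16:45, 17:00-17:45.
Clara ∩ Sam ∩ Mei ∩ Dana ∩ Dmitri ∩ Omar: 09:45-10:45, 15:30-16:45, 17:00-17:45.
Those are the intersection windows.
The last common window of at least 60 minutes is 15:30-16:45; a 60-minute meeting can start as late as 15:45 and still end by 16:45.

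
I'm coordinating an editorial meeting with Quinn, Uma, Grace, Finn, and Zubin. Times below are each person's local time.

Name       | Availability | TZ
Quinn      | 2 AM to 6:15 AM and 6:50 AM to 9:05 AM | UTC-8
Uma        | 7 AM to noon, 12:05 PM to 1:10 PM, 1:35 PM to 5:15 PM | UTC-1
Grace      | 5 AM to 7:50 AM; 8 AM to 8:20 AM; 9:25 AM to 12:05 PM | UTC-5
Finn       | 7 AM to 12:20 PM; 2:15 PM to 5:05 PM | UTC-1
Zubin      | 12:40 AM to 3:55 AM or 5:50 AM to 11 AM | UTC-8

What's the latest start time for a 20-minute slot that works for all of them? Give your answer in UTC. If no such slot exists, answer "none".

16:45

Quinn in UTC: 10:00-14:15, 14:50-17:05 (add 8h to convert from UTC-8).
Uma in UTC: 08:00-13:00, 13:05-14:10, 14:35-18:15 (add 1h to convert from UTC-1).
Grace in UTC: 10:00-12:50, 13:00-13:20, 14:25-17:05 (add 5h to convert from UTC-5).
Finn in UTC: 08:00-13:20, 15:15-18:05 (add 1h to convert from UTC-1).
Zubin in UTC: 08:40-11:55, 13:50-19:00 (add 8h to convert from UTC-8).
Quinn ∩ Uma: 10:00-13:00, 13:05-14:10, 14:50-17:05.
Quinn ∩ Uma ∩ Grace: 10:00-12:50, 13:05-13:20, 14:50-17:05.
Quinn ∩ Uma ∩ Grace ∩ Finn: 10:00-12:50, 13:05-13:20, 15:15-17:05.
Quinn ∩ Uma ∩ Grace ∩ Finn ∩ Zubin: 10:00-11:55, 15:15-17:05.
The last common window of at least 20 minutes is 15:15-17:05; a 20-minute meeting can start as late as 16:45 and still end by 17:05.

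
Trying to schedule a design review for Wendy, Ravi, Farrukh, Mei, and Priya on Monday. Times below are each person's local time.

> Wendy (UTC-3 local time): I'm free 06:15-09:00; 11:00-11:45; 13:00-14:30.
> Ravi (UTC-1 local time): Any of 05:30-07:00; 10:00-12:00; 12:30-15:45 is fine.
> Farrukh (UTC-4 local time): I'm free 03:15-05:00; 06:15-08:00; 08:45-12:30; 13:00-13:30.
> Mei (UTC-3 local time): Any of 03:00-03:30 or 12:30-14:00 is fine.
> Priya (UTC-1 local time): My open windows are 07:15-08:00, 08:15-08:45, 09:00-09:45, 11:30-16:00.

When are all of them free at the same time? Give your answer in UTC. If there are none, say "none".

16:00-16:30

Wendy in UTC: 09:15-12:00, 14:00-14:45, 16:00-17:30 (add 3h to convert from UTC-3).
Ravi in UTC: 06:30-08:00, 11:00-13:00, 13:30-16:45 (add 1h to convert from UTC-1).
Farrukh in UTC: 07:15-09:00, 10:15-12:00, 12:45-16:30, 17:00-17:30 (add 4h to convert from UTC-4).
Mei in UTC: 06:00-06:30, 15:30-17:00 (add 3h to convert from UTC-3).
Priya in UTC: 08:15-09:00, 09:15-09:45, 10:00-10:45, 12:30-17:00 (add 1h to convert from UTC-1).
Wendy ∩ Ravi: 11:00-12:00, 14:00-14:45, 16:00-16:45.
Wendy ∩ Ravi ∩ Farrukh: 11:00-12:00, 14:00-14:45, 16:00-16:30.
Wendy ∩ Ravi ∩ Farrukh ∩ Mei: 16:00-16:30.
Wendy ∩ Ravi ∩ Farrukh ∩ Mei ∩ Priya: 16:00-16:30.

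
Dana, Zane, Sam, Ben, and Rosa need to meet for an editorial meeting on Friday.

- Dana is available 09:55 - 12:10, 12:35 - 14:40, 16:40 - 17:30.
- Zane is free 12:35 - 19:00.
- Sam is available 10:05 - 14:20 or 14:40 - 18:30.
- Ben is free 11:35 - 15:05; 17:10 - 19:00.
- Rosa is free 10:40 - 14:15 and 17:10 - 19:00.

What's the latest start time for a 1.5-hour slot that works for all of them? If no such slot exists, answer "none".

Dana ∩ Zane: 12:35-14:40, 16:40-17:30.
Dana ∩ Zane ∩ Sam: 12:35-14:20, 16:40-17:30.
Dana ∩ Zane ∩ Sam ∩ Ben: 12:35-14:20, 17:10-17:30.
Dana ∩ Zane ∩ Sam ∩ Ben ∩ Rosa: 12:35-14:15, 17:10-17:30.
Those are the intersection windows.
The last common window of at least 90 minutes is 12:35-14:15; a 90-minute meeting can start as late as 12:45 and still end by 14:15.

12:45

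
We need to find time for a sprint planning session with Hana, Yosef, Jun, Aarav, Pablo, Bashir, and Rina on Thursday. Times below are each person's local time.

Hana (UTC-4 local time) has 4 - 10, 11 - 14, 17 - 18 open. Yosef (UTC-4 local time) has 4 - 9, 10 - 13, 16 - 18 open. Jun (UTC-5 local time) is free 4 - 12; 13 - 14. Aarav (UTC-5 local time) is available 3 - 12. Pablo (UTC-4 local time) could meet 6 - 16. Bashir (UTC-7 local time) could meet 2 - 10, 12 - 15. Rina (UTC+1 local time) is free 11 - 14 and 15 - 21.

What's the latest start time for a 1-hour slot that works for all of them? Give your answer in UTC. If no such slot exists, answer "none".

Hana in UTC: 08:00-14:00, 15:00-18:00, 21:00-22:00 (add 4h to convert from UTC-4).
Yosef in UTC: 08:00-13:00, 14:00-17:00, 20:00-22:00 (add 4h to convert from UTC-4).
Jun in UTC: 09:00-17:00, 18:00-19:00 (add 5h to convert from UTC-5).
Aarav in UTC: 08:00-17:00 (add 5h to convert from UTC-5).
Pablo in UTC: 10:00-20:00 (add 4h to convert from UTC-4).
Bashir in UTC: 09:00-17:00, 19:00-22:00 (add 7h to convert from UTC-7).
Rina in UTC: 10:00-13:00, 14:00-20:00 (subtract 1h to convert from UTC+1).
Hana ∩ Yosef: 08:00-13:00, 15:00-17:00, 21:00-22:00.
Hana ∩ Yosef ∩ Jun: 09:00-13:00, 15:00-17:00.
Hana ∩ Yosef ∩ Jun ∩ Aarav: 09:00-13:00, 15:00-17:00.
Hana ∩ Yosef ∩ Jun ∩ Aarav ∩ Pablo: 10:00-13:00, 15:00-17:00.
Hana ∩ Yosef ∩ Jun ∩ Aarav ∩ Pablo ∩ Bashir: 10:00-13:00, 15:00-17:00.
Hana ∩ Yosef ∩ Jun ∩ Aarav ∩ Pablo ∩ Bashir ∩ Rina: 10:00-13:00, 15:00-17:00.
The last common window of at least 60 minutes is 15:00-17:00; a 60-minute meeting can start as late as 16:00 and still end by 17:00.

16:00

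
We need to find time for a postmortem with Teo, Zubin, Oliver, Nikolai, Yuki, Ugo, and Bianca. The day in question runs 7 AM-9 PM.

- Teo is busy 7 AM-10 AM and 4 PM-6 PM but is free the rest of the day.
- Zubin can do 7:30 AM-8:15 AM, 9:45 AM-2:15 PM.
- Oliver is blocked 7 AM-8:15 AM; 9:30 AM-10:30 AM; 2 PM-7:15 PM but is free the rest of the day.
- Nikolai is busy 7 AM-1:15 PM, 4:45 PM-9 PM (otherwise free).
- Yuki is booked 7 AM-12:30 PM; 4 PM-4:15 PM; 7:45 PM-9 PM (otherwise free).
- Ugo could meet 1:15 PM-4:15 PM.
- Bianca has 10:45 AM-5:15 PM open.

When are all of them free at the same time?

Teo free: 10:00-16:00, 18:00-21:00 (invert busy blocks within the working day).
Zubin free: 07:30-08:15, 09:45-14:15.
Oliver free: 08:15-09:30, 10:30-14:00, 19:15-21:00 (invert busy blocks within the working day).
Nikolai free: 13:15-16:45 (invert busy blocks within the working day).
Yuki free: 12:30-16:00, 16:15-19:45 (invert busy blocks within the working day).
Ugo free: 13:15-16:15.
Bianca free: 10:45-17:15.
Teo ∩ Zubin: 10:00-14:15.
Teo ∩ Zubin ∩ Oliver: 10:30-14:00.
Teo ∩ Zubin ∩ Oliver ∩ Nikolai: 13:15-14:00.
Teo ∩ Zubin ∩ Oliver ∩ Nikolai ∩ Yuki: 13:15-14:00.
Teo ∩ Zubin ∩ Oliver ∩ Nikolai ∩ Yuki ∩ Ugo: 13:15-14:00.
Teo ∩ Zubin ∩ Oliver ∩ Nikolai ∩ Yuki ∩ Ugo ∩ Bianca: 13:15-14:00.

13:15-14:00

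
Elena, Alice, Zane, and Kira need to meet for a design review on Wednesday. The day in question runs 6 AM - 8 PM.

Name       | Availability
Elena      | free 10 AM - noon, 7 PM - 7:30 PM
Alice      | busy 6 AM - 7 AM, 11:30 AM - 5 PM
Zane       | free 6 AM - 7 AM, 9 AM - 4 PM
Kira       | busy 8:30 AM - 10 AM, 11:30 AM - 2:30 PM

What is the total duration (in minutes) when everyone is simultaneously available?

Elena free: 10:00-12:00, 19:00-19:30.
Alice free: 07:00-11:30, 17:00-20:00 (invert busy blocks within the working day).
Zane free: 06:00-07:00, 09:00-16:00.
Kira free: 06:00-08:30, 10:00-11:30, 14:30-20:00 (invert busy blocks within the working day).
Elena ∩ Alice: 10:00-11:30, 19:00-19:30.
Elena ∩ Alice ∩ Zane: 10:00-11:30.
Elena ∩ Alice ∩ Zane ∩ Kira: 10:00-11:30.
That's a single block of 90 minutes.

90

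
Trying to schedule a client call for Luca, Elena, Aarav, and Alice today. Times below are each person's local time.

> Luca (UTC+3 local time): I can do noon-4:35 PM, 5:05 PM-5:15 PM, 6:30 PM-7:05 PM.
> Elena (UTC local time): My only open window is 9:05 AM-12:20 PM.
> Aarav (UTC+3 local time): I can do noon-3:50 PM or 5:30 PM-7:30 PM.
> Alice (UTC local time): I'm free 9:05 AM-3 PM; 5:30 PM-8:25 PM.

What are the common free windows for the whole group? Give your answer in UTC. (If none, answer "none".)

Luca in UTC: 09:00-13:35, 14:05-14:15, 15:30-16:05 (subtract 3h to convert from UTC+3).
Elena in UTC: 09:05-12:20.
Aarav in UTC: 09:00-12:50, 14:30-16:30 (subtract 3h to convert from UTC+3).
Alice in UTC: 09:05-15:00, 17:30-20:25.
Luca ∩ Elena: 09:05-12:20.
Luca ∩ Elena ∩ Aarav: 09:05-12:20.
Luca ∩ Elena ∩ Aarav ∩ Alice: 09:05-12:20.

09:05-12:20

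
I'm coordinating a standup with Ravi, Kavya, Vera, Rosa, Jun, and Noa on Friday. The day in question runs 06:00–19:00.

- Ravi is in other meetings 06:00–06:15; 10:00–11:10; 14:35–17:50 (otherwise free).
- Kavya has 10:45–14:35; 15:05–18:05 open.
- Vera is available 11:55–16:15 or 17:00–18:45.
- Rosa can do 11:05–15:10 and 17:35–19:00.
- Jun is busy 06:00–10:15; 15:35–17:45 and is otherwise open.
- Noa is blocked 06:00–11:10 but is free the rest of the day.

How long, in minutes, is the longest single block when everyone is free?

160

Ravi free: 06:15-10:00, 11:10-14:35, 17:50-19:00 (invert busy blocks within the working day).
Kavya free: 10:45-14:35, 15:05-18:05.
Vera free: 11:55-16:15, 17:00-18:45.
Rosa free: 11:05-15:10, 17:35-19:00.
Jun free: 10:15-15:35, 17:45-19:00 (invert busy blocks within the working day).
Noa free: 11:10-19:00 (invert busy blocks within the working day).
Ravi ∩ Kavya: 11:10-14:35, 17:50-18:05.
Ravi ∩ Kavya ∩ Vera: 11:55-14:35, 17:50-18:05.
Ravi ∩ Kavya ∩ Vera ∩ Rosa: 11:55-14:35, 17:50-18:05.
Ravi ∩ Kavya ∩ Vera ∩ Rosa ∩ Jun: 11:55-14:35, 17:50-18:05.
Ravi ∩ Kavya ∩ Vera ∩ Rosa ∩ Jun ∩ Noa: 11:55-14:35, 17:50-18:05.
The longest is 11:55-14:35 at 160 minutes.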